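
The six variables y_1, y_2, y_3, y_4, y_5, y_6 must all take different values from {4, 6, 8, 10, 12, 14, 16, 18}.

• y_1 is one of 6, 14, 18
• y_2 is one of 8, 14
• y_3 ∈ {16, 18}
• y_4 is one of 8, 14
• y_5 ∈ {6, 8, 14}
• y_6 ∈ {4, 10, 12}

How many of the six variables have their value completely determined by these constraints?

y_2 and y_4 between them cover only {8, 14} — a naked pair. Remove those values from y_1, y_5.
That leaves y_5 = 6. Eliminate 6 elsewhere: y_1.
y_1 must be 18 (only option left). Remove 18 from y_3.
y_3 has just one choice, so y_3 = 16.
Determined: y_1=18, y_3=16, y_5=6. The other variables each still have more than one consistent value. That makes 3.

3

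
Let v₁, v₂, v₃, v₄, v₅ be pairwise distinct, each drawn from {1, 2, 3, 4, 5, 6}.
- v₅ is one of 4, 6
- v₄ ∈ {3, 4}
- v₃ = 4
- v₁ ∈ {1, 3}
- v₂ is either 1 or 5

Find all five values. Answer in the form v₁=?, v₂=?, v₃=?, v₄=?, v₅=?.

v₁=1, v₂=5, v₃=4, v₄=3, v₅=6

v₃ must be 4 (only option left). Eliminate 4 elsewhere: v₄, v₅.
That leaves v₄ = 3. So v₁ can't be 3.
v₅ must be 6 (only option left).
v₁'s domain is down to {1}, so v₁ = 1. So v₂ can't be 1.
v₂'s domain is down to {5}, so v₂ = 5.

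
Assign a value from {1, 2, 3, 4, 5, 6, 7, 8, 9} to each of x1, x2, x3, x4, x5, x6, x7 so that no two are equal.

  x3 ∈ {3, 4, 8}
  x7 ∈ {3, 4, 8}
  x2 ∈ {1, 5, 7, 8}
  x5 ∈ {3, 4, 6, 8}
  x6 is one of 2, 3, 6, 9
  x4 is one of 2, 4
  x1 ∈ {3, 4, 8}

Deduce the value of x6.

9

x1, x3, x7 share exactly the 3 values {3, 4, 8}; by pigeonhole those values go to them, so strike 3, 4, 8 from x2, x4, x5, x6.
x4 must be 2 (only option left). Remove 2 from x6.
x5 must be 6 (only option left). So x6 can't be 6.
So x6 = 9.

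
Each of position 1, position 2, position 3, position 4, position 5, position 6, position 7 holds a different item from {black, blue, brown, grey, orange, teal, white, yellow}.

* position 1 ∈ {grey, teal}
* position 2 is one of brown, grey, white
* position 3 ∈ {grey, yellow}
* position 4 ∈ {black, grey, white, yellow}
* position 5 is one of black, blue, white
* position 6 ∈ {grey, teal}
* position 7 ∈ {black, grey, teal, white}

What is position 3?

The 7 variables together cover exactly {black, blue, brown, grey, teal, white, yellow} — 7 values for 7 variables — and blue appears only in position 5's list, so position 5 = blue.
Among the 6 still-open variables, brown fits only position 2 (and all 6 values in {black, brown, grey, teal, white, yellow} must be used), so position 2 = brown.
The 2 variables position 1 and position 6 are confined to {grey, teal}, which locks those values in; drop them from position 3, position 4, position 7.
So position 3 = yellow.

yellow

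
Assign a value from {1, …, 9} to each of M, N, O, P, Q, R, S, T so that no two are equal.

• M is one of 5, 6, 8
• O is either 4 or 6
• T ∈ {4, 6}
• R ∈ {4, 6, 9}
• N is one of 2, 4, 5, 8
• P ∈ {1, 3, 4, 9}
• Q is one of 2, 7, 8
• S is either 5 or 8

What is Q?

O and T between them cover only {4, 6} — a naked pair. Remove those values from M, N, P, R.
R's domain is down to {9}, so R = 9. Strike 9 from P.
The 2 variables M and S are confined to {5, 8}, which locks those values in; drop them from N, Q.
N has just one choice, so N = 2. Strike 2 from Q.
So Q = 7.

7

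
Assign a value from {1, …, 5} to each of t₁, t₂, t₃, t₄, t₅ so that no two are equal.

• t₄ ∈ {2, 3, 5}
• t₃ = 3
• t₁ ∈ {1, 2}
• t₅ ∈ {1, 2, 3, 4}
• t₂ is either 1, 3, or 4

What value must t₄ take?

t₃'s domain is down to {3}, so t₃ = 3. So t₂, t₄, t₅ can't be 3.
Among the 4 still-open variables, 5 fits only t₄ (and all 4 values in {1, 2, 4, 5} must be used), so t₄ = 5.

5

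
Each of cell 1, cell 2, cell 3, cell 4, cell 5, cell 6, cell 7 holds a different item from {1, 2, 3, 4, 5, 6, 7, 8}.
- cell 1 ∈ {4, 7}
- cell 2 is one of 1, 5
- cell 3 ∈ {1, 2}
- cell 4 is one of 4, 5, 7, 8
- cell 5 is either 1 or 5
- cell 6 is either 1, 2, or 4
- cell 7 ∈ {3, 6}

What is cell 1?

cell 2 and cell 5 share exactly the 2 values {1, 5}; by pigeonhole those values go to them, so strike 1, 5 from cell 3, cell 4, cell 6.
cell 3 must be 2 (only option left). Eliminate 2 elsewhere: cell 6.
cell 6 has just one choice, so cell 6 = 4. Strike 4 from cell 1, cell 4.
So cell 1 = 7.

7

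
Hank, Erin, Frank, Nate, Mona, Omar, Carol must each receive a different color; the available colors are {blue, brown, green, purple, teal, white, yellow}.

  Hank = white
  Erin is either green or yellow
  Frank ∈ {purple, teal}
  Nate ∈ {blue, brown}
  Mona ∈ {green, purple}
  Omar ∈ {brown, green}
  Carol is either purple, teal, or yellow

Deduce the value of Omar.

Hank has just one choice, so Hank = white.
The 6 still-open variables draw from only 6 values {blue, brown, green, purple, teal, yellow}, so each is used; only Nate can be blue, hence Nate = blue.
Among the 5 still-open variables, brown fits only Omar (and all 5 values in {brown, green, purple, teal, yellow} must be used), so Omar = brown.

brown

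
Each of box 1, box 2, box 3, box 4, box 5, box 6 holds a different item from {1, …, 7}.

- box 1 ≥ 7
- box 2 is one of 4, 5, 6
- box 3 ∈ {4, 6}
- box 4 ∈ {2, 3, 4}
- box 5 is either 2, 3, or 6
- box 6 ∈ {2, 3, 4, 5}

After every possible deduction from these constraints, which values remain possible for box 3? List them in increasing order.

box 1's domain is down to {7}, so box 1 = 7.
No further eliminations apply; box 3 can still be any of 4, 6.

4, 6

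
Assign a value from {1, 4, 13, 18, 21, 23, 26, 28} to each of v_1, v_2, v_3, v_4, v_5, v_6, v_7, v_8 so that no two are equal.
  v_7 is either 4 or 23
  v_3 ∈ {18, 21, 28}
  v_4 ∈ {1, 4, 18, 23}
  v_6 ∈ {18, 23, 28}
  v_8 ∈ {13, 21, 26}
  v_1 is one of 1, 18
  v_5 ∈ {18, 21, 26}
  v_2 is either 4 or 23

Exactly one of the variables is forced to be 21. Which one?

Among the 8 variables, 13 fits only v_8 (and all 8 values in {1, 4, 13, 18, 21, 23, 26, 28} must be used), so v_8 = 13.
Among the 7 still-open variables, 26 fits only v_5 (and all 7 values in {1, 4, 18, 21, 23, 26, 28} must be used), so v_5 = 26.
Among the 6 still-open variables, 21 fits only v_3 (and all 6 values in {1, 4, 18, 21, 23, 28} must be used), so v_3 = 21.

v_3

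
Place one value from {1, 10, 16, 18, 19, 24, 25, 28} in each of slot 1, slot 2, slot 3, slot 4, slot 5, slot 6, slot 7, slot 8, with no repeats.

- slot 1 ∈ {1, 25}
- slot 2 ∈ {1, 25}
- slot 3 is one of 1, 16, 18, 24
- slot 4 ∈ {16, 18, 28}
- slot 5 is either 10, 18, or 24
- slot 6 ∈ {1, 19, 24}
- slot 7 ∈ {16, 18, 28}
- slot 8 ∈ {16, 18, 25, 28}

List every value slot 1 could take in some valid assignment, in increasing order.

1, 25

The 8 variables together cover exactly {1, 10, 16, 18, 19, 24, 25, 28} — 8 values for 8 variables — and 10 appears only in slot 5's list, so slot 5 = 10.
The 7 still-open variables together cover exactly {1, 16, 18, 19, 24, 25, 28} — 7 values for 7 variables — and 19 appears only in slot 6's list, so slot 6 = 19.
Among the 6 still-open variables, 24 fits only slot 3 (and all 6 values in {1, 16, 18, 24, 25, 28} must be used), so slot 3 = 24.
The 2 variables slot 1 and slot 2 are confined to {1, 25}, which locks those values in; drop them from slot 8.
No further eliminations apply; slot 1 can still be any of 1, 25.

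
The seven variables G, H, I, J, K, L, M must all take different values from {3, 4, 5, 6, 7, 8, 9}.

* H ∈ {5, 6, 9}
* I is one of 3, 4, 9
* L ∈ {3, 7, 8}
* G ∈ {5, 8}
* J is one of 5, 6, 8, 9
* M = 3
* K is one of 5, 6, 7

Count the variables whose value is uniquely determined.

2

M's domain is down to {3}, so M = 3. Strike 3 from I, L.
Among the 6 still-open variables, 4 fits only I (and all 6 values in {4, 5, 6, 7, 8, 9} must be used), so I = 4.
Determined: I=4, M=3. The other variables each still have more than one consistent value. That makes 2.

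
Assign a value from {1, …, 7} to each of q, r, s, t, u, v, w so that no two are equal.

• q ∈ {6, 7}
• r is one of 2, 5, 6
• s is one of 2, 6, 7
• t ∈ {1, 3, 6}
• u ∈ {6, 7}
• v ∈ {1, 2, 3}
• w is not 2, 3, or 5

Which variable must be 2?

s

The 7 variables together cover exactly {1, 2, 3, 4, 5, 6, 7} — 7 values for 7 variables — and 4 appears only in w's list, so w = 4.
Among the 6 still-open variables, 5 fits only r (and all 6 values in {1, 2, 3, 5, 6, 7} must be used), so r = 5.
q and u share exactly the 2 values {6, 7}; by pigeonhole those values go to them, so strike 6, 7 from s, t.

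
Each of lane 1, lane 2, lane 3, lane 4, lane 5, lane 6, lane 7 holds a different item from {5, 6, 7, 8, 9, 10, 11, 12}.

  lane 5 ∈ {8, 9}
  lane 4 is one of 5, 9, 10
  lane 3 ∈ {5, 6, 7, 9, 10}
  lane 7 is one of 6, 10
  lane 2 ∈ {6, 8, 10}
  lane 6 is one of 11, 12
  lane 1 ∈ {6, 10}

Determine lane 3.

The 2 variables lane 1 and lane 7 are confined to {6, 10}, which locks those values in; drop them from lane 2, lane 3, lane 4.
That leaves lane 2 = 8. Strike 8 from lane 5.
lane 5 must be 9 (only option left). Eliminate 9 elsewhere: lane 3, lane 4.
That leaves lane 4 = 5. Remove 5 from lane 3.
So lane 3 = 7.

7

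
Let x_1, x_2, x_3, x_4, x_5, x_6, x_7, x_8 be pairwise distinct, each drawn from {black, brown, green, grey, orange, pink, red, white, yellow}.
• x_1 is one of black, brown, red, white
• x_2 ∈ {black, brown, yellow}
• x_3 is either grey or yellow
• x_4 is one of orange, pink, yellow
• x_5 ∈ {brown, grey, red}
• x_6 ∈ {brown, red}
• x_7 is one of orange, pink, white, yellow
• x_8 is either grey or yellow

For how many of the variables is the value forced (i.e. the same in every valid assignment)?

x_3 and x_8 share exactly the 2 values {grey, yellow}; by pigeonhole those values go to them, so strike grey, yellow from x_2, x_4, x_5, x_7.
x_5 and x_6 share exactly the 2 values {brown, red}; by pigeonhole those values go to them, so strike brown, red from x_1, x_2.
x_2 has just one choice, so x_2 = black. Remove black from x_1.
x_1 has just one choice, so x_1 = white. So x_7 can't be white.
Determined: x_1=white, x_2=black. The other variables each still have more than one consistent value. That makes 2.

2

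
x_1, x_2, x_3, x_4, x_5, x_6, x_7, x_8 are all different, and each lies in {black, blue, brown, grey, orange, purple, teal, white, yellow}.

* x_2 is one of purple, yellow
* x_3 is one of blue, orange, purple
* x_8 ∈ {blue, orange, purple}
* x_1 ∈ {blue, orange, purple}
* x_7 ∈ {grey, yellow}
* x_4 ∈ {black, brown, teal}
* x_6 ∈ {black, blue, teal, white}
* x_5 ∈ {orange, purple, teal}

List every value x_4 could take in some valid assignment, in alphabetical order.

The 3 variables x_1, x_3, x_8 are confined to {blue, orange, purple}, which locks those values in; drop them from x_2, x_5, x_6.
x_2 has just one choice, so x_2 = yellow. So x_7 can't be yellow.
x_5 has just one choice, so x_5 = teal. Remove teal from x_4, x_6.
That leaves x_7 = grey.
No further eliminations apply; x_4 can still be any of black, brown.

black, brown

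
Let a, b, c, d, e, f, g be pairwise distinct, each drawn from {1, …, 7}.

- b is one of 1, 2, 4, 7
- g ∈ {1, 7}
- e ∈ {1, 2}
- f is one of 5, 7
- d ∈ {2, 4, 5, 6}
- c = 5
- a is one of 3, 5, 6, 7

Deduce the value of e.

c has just one choice, so c = 5. Remove 5 from a, d, f.
f's domain is down to {7}, so f = 7. So a, b, g can't be 7.
That leaves g = 1. Eliminate 1 elsewhere: b, e.
So e = 2.

2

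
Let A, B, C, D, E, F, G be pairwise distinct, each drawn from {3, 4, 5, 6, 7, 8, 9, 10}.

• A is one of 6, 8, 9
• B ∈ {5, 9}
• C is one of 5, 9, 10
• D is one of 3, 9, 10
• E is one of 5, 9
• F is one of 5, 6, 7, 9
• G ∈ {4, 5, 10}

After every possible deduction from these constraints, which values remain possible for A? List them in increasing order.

B and E share exactly the 2 values {5, 9}; by pigeonhole those values go to them, so strike 5, 9 from A, C, D, F, G.
C must be 10 (only option left). Strike 10 from D, G.
D has just one choice, so D = 3.
G's domain is down to {4}, so G = 4.
No further eliminations apply; A can still be any of 6, 8.

6, 8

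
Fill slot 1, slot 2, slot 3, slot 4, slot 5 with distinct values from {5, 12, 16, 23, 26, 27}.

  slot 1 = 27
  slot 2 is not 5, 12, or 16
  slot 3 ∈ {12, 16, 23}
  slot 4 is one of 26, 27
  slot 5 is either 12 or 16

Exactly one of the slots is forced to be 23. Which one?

slot 1 has just one choice, so slot 1 = 27. Eliminate 27 elsewhere: slot 2, slot 4.
slot 4 has just one choice, so slot 4 = 26. So slot 2 can't be 26.
So 23 goes to slot 2.

slot 2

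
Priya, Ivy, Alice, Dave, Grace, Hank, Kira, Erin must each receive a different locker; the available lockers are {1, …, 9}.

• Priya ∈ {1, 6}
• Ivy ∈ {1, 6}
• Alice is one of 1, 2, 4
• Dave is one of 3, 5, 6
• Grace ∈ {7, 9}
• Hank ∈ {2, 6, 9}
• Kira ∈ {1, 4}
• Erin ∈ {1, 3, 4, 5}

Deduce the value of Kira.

4

The 8 variables together cover exactly {1, 2, 3, 4, 5, 6, 7, 9} — 8 values for 8 variables — and 7 appears only in Grace's list, so Grace = 7.
The 7 still-open variables together cover exactly {1, 2, 3, 4, 5, 6, 9} — 7 values for 7 variables — and 9 appears only in Hank's list, so Hank = 9.
Among the 6 still-open variables, 2 fits only Alice (and all 6 values in {1, 2, 3, 4, 5, 6} must be used), so Alice = 2.
Priya and Ivy share exactly the 2 values {1, 6}; by pigeonhole those values go to them, so strike 1, 6 from Dave, Kira, Erin.
So Kira = 4.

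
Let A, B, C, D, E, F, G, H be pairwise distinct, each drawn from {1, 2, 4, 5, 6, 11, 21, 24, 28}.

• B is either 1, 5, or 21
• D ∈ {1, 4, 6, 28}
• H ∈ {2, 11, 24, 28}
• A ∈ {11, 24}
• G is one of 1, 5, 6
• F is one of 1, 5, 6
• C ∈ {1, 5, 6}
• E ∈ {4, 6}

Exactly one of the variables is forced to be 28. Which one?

C, F, G between them cover only {1, 5, 6} — a naked triple. Remove those values from B, D, E.
B's domain is down to {21}, so B = 21.
E has just one choice, so E = 4. So D can't be 4.
So 28 goes to D.

D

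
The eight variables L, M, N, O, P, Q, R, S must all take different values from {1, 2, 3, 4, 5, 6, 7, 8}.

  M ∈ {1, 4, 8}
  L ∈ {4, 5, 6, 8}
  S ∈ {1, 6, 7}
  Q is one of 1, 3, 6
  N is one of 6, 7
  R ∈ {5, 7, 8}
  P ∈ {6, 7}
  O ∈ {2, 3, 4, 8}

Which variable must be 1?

S

The 8 variables draw from only 8 values {1, 2, 3, 4, 5, 6, 7, 8}, so each is used; only O can be 2, hence O = 2.
The 7 still-open variables draw from only 7 values {1, 3, 4, 5, 6, 7, 8}, so each is used; only Q can be 3, hence Q = 3.
The 2 variables N and P are confined to {6, 7}, which locks those values in; drop them from L, R, S.
So 1 goes to S.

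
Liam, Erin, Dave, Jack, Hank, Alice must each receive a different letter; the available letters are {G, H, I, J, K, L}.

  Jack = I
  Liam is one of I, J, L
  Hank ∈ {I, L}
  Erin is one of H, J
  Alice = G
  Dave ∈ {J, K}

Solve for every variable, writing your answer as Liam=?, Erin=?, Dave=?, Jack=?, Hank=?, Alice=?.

Liam=J, Erin=H, Dave=K, Jack=I, Hank=L, Alice=G

Jack's domain is down to {I}, so Jack = I. Remove I from Liam, Hank.
Hank has just one choice, so Hank = L. Remove L from Liam.
That leaves Alice = G.
Liam has just one choice, so Liam = J. So Erin, Dave can't be J.
Erin has just one choice, so Erin = H.
Dave's domain is down to {K}, so Dave = K.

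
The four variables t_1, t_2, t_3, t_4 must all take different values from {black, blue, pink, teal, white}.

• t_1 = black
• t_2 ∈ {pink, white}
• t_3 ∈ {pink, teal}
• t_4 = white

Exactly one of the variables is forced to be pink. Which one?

t_1's domain is down to {black}, so t_1 = black.
t_4 must be white (only option left). Remove white from t_2.
So pink goes to t_2.

t_2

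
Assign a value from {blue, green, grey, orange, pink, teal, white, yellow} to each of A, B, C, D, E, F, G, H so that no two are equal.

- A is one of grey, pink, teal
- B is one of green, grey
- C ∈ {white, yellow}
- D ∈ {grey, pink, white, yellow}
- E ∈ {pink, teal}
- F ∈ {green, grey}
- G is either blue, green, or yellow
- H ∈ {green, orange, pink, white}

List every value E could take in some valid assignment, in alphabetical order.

The 8 variables draw from only 8 values {blue, green, grey, orange, pink, teal, white, yellow}, so each is used; only G can be blue, hence G = blue.
The 7 still-open variables draw from only 7 values {green, grey, orange, pink, teal, white, yellow}, so each is used; only H can be orange, hence H = orange.
The 2 variables B and F are confined to {green, grey}, which locks those values in; drop them from A, D.
The 2 variables A and E are confined to {pink, teal}, which locks those values in; drop them from D.
No further eliminations apply; E can still be any of pink, teal.

pink, teal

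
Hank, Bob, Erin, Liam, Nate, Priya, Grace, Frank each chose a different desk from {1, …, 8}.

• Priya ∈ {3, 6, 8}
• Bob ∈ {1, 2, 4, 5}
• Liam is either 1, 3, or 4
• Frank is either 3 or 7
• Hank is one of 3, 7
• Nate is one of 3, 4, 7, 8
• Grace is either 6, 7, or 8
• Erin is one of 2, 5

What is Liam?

The 2 variables Hank and Frank are confined to {3, 7}, which locks those values in; drop them from Liam, Nate, Priya, Grace.
Priya and Grace share exactly the 2 values {6, 8}; by pigeonhole those values go to them, so strike 6, 8 from Nate.
Nate must be 4 (only option left). Strike 4 from Bob, Liam.
So Liam = 1.

1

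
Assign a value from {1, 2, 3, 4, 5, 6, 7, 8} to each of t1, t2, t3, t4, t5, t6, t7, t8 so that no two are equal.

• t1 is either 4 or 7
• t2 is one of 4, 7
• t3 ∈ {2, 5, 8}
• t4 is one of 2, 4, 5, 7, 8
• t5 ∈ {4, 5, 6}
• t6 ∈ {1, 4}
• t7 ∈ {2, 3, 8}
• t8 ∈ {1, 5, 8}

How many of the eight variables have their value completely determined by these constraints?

The 8 variables draw from only 8 values {1, 2, 3, 4, 5, 6, 7, 8}, so each is used; only t7 can be 3, hence t7 = 3.
The 7 still-open variables together cover exactly {1, 2, 4, 5, 6, 7, 8} — 7 values for 7 variables — and 6 appears only in t5's list, so t5 = 6.
t1 and t2 share exactly the 2 values {4, 7}; by pigeonhole those values go to them, so strike 4, 7 from t4, t6.
t6 has just one choice, so t6 = 1. Remove 1 from t8.
Determined: t5=6, t6=1, t7=3. The other variables each still have more than one consistent value. That makes 3.

3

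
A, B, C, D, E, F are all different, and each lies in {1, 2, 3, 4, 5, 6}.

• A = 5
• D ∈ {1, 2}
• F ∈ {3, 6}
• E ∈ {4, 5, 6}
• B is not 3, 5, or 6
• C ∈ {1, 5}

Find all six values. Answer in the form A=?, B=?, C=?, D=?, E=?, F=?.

A=5, B=4, C=1, D=2, E=6, F=3

A's domain is down to {5}, so A = 5. Eliminate 5 elsewhere: C, E.
C has just one choice, so C = 1. So B, D can't be 1.
D's domain is down to {2}, so D = 2. So B can't be 2.
B must be 4 (only option left). So E can't be 4.
That leaves E = 6. Strike 6 from F.
F must be 3 (only option left).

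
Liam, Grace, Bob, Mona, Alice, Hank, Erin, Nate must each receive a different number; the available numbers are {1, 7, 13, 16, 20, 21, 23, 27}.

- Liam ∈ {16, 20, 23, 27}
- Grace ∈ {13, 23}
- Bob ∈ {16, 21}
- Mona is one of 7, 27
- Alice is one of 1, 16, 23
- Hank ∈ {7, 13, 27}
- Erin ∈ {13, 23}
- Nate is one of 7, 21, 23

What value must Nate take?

21

Among the 8 variables, 1 fits only Alice (and all 8 values in {1, 7, 13, 16, 20, 21, 23, 27} must be used), so Alice = 1.
The 7 still-open variables together cover exactly {7, 13, 16, 20, 21, 23, 27} — 7 values for 7 variables — and 20 appears only in Liam's list, so Liam = 20.
The 6 still-open variables draw from only 6 values {7, 13, 16, 21, 23, 27}, so each is used; only Bob can be 16, hence Bob = 16.
The 5 still-open variables draw from only 5 values {7, 13, 21, 23, 27}, so each is used; only Nate can be 21, hence Nate = 21.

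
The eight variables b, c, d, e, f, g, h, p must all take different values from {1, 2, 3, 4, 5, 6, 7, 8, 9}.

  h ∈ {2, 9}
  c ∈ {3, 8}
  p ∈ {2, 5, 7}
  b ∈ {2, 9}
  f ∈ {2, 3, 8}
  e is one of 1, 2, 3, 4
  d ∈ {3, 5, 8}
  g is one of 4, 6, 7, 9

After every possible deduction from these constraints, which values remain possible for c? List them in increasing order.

The 2 variables b and h are confined to {2, 9}, which locks those values in; drop them from e, f, g, p.
c and f share exactly the 2 values {3, 8}; by pigeonhole those values go to them, so strike 3, 8 from d, e.
d has just one choice, so d = 5. So p can't be 5.
p must be 7 (only option left). Remove 7 from g.
No further eliminations apply; c can still be any of 3, 8.

3, 8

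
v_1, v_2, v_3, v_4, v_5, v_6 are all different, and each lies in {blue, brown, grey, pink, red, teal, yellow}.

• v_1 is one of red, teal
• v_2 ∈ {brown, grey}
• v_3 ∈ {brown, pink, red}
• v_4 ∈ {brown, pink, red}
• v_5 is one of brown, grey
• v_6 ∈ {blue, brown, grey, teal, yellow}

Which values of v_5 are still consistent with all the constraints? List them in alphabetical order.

v_2 and v_5 share exactly the 2 values {brown, grey}; by pigeonhole those values go to them, so strike brown, grey from v_3, v_4, v_6.
v_3 and v_4 share exactly the 2 values {pink, red}; by pigeonhole those values go to them, so strike pink, red from v_1.
That leaves v_1 = teal. Remove teal from v_6.
No further eliminations apply; v_5 can still be any of brown, grey.

brown, grey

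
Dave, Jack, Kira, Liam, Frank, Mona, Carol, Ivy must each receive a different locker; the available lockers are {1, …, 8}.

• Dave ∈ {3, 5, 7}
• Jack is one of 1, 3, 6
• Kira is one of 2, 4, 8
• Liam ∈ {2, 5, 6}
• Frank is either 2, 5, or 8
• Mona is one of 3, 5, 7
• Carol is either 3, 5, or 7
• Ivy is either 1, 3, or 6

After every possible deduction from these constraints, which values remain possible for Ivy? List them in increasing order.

1, 6

Among the 8 variables, 4 fits only Kira (and all 8 values in {1, 2, 3, 4, 5, 6, 7, 8} must be used), so Kira = 4.
Among the 7 still-open variables, 8 fits only Frank (and all 7 values in {1, 2, 3, 5, 6, 7, 8} must be used), so Frank = 8.
The 6 still-open variables together cover exactly {1, 2, 3, 5, 6, 7} — 6 values for 6 variables — and 2 appears only in Liam's list, so Liam = 2.
The 3 variables Dave, Mona, Carol are confined to {3, 5, 7}, which locks those values in; drop them from Jack, Ivy.
No further eliminations apply; Ivy can still be any of 1, 6.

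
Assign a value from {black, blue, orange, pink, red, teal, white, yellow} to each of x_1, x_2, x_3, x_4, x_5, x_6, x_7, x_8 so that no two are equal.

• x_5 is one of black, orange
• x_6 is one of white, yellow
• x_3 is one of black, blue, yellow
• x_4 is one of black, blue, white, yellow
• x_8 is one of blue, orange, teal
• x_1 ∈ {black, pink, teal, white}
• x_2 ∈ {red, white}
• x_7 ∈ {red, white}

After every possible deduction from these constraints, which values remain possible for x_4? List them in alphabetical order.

black, blue

The 8 variables together cover exactly {black, blue, orange, pink, red, teal, white, yellow} — 8 values for 8 variables — and pink appears only in x_1's list, so x_1 = pink.
The 7 still-open variables draw from only 7 values {black, blue, orange, red, teal, white, yellow}, so each is used; only x_8 can be teal, hence x_8 = teal.
The 6 still-open variables draw from only 6 values {black, blue, orange, red, white, yellow}, so each is used; only x_5 can be orange, hence x_5 = orange.
x_2 and x_7 share exactly the 2 values {red, white}; by pigeonhole those values go to them, so strike red, white from x_4, x_6.
x_6 has just one choice, so x_6 = yellow. Remove yellow from x_3, x_4.
No further eliminations apply; x_4 can still be any of black, blue.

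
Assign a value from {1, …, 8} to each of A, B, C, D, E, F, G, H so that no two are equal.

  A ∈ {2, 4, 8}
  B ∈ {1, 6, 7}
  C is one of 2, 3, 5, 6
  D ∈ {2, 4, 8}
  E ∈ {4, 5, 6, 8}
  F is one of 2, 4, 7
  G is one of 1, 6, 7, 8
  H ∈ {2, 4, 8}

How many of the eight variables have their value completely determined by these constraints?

The 8 variables together cover exactly {1, 2, 3, 4, 5, 6, 7, 8} — 8 values for 8 variables — and 3 appears only in C's list, so C = 3.
Among the 7 still-open variables, 5 fits only E (and all 7 values in {1, 2, 4, 5, 6, 7, 8} must be used), so E = 5.
A, D, H share exactly the 3 values {2, 4, 8}; by pigeonhole those values go to them, so strike 2, 4, 8 from F, G.
F has just one choice, so F = 7. Remove 7 from B, G.
Determined: C=3, E=5, F=7. The other variables each still have more than one consistent value. That makes 3.

3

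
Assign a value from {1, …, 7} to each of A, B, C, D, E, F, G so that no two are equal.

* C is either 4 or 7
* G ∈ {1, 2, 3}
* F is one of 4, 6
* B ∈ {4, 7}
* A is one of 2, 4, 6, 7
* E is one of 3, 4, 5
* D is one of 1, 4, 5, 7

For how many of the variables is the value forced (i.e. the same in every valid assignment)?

B and C share exactly the 2 values {4, 7}; by pigeonhole those values go to them, so strike 4, 7 from A, D, E, F.
That leaves F = 6. Eliminate 6 elsewhere: A.
A must be 2 (only option left). So G can't be 2.
Determined: A=2, F=6. The other variables each still have more than one consistent value. That makes 2.

2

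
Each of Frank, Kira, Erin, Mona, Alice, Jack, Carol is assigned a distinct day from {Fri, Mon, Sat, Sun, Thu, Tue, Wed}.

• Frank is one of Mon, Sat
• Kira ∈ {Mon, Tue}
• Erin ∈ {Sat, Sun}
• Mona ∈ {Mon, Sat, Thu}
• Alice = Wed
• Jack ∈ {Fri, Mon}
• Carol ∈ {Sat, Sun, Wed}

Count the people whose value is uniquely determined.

Alice must be Wed (only option left). Eliminate Wed elsewhere: Carol.
Among the 6 still-open variables, Fri fits only Jack (and all 6 values in {Fri, Mon, Sat, Sun, Thu, Tue} must be used), so Jack = Fri.
The 5 still-open variables together cover exactly {Mon, Sat, Sun, Thu, Tue} — 5 values for 5 variables — and Thu appears only in Mona's list, so Mona = Thu.
Among the 4 still-open variables, Tue fits only Kira (and all 4 values in {Mon, Sat, Sun, Tue} must be used), so Kira = Tue.
The 3 still-open variables together cover exactly {Mon, Sat, Sun} — 3 values for 3 variables — and Mon appears only in Frank's list, so Frank = Mon.
Determined: Frank=Mon, Kira=Tue, Mona=Thu, Alice=Wed, Jack=Fri. The other people each still have more than one consistent value. That makes 5.

5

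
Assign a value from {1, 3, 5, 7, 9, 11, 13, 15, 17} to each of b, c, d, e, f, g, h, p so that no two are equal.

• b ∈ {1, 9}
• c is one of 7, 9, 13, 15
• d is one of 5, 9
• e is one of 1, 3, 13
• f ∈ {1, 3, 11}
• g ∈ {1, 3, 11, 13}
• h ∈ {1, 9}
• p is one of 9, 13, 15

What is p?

Among the 8 variables, 5 fits only d (and all 8 values in {1, 3, 5, 7, 9, 11, 13, 15} must be used), so d = 5.
Among the 7 still-open variables, 7 fits only c (and all 7 values in {1, 3, 7, 9, 11, 13, 15} must be used), so c = 7.
The 6 still-open variables together cover exactly {1, 3, 9, 11, 13, 15} — 6 values for 6 variables — and 15 appears only in p's list, so p = 15.

15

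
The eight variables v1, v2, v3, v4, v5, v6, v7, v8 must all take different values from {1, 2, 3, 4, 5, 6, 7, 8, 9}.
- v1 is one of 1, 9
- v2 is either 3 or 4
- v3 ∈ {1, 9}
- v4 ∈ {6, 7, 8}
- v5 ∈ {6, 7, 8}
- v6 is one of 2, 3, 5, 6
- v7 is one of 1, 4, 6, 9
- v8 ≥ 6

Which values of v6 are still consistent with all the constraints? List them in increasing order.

2, 5

v1 and v3 share exactly the 2 values {1, 9}; by pigeonhole those values go to them, so strike 1, 9 from v7, v8.
v4, v5, v8 share exactly the 3 values {6, 7, 8}; by pigeonhole those values go to them, so strike 6, 7, 8 from v6, v7.
v7 must be 4 (only option left). Eliminate 4 elsewhere: v2.
v2 must be 3 (only option left). So v6 can't be 3.
No further eliminations apply; v6 can still be any of 2, 5.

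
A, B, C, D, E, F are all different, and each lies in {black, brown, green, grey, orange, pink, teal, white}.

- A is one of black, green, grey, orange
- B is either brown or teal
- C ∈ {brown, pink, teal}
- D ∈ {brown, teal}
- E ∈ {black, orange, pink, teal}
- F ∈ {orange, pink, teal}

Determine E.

black

B and D between them cover only {brown, teal} — a naked pair. Remove those values from C, E, F.
C must be pink (only option left). Remove pink from E, F.
F has just one choice, so F = orange. Eliminate orange elsewhere: A, E.
So E = black.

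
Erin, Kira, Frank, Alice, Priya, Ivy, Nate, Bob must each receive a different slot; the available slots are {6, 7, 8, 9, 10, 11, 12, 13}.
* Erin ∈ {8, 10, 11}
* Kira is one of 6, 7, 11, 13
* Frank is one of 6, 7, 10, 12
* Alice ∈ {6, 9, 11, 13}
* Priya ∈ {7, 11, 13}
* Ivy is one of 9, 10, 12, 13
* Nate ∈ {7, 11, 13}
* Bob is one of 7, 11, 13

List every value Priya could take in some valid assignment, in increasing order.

The 8 variables together cover exactly {6, 7, 8, 9, 10, 11, 12, 13} — 8 values for 8 variables — and 8 appears only in Erin's list, so Erin = 8.
Priya, Nate, Bob between them cover only {7, 11, 13} — a naked triple. Remove those values from Kira, Frank, Alice, Ivy.
Kira's domain is down to {6}, so Kira = 6. So Frank, Alice can't be 6.
That leaves Alice = 9. Strike 9 from Ivy.
No further eliminations apply; Priya can still be any of 7, 11, 13.

7, 11, 13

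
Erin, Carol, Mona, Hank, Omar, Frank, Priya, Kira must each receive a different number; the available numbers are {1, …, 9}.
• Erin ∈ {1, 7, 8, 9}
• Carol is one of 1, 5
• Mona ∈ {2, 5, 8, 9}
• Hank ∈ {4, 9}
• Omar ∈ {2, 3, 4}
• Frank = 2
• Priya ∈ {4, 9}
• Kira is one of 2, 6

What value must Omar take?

Frank must be 2 (only option left). So Mona, Omar, Kira can't be 2.
That leaves Kira = 6.
The 2 variables Hank and Priya are confined to {4, 9}, which locks those values in; drop them from Erin, Mona, Omar.
So Omar = 3.

3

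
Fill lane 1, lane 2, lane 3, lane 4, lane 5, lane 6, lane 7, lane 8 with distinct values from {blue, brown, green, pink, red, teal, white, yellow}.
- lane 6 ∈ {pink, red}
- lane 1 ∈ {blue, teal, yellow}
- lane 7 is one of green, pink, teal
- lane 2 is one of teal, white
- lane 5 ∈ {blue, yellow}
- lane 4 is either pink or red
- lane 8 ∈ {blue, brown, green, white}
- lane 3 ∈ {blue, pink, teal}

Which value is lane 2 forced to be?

white

The 8 variables draw from only 8 values {blue, brown, green, pink, red, teal, white, yellow}, so each is used; only lane 8 can be brown, hence lane 8 = brown.
The 7 still-open variables together cover exactly {blue, green, pink, red, teal, white, yellow} — 7 values for 7 variables — and green appears only in lane 7's list, so lane 7 = green.
The 6 still-open variables draw from only 6 values {blue, pink, red, teal, white, yellow}, so each is used; only lane 2 can be white, hence lane 2 = white.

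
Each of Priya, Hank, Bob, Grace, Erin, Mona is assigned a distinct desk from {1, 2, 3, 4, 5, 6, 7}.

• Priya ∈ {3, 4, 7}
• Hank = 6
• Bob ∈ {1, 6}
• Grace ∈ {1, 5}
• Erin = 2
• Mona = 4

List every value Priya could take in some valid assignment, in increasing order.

Hank must be 6 (only option left). Remove 6 from Bob.
Bob's domain is down to {1}, so Bob = 1. Eliminate 1 elsewhere: Grace.
That leaves Grace = 5.
Erin must be 2 (only option left).
Mona has just one choice, so Mona = 4. So Priya can't be 4.
No further eliminations apply; Priya can still be any of 3, 7.

3, 7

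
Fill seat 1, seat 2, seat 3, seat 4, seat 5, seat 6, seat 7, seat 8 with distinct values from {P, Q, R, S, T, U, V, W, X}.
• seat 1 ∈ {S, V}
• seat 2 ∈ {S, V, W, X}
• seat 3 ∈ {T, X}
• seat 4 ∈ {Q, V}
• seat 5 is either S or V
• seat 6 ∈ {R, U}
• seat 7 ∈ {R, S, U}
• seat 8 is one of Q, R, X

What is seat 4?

The 8 variables together cover exactly {Q, R, S, T, U, V, W, X} — 8 values for 8 variables — and T appears only in seat 3's list, so seat 3 = T.
Among the 7 still-open variables, W fits only seat 2 (and all 7 values in {Q, R, S, U, V, W, X} must be used), so seat 2 = W.
Among the 6 still-open variables, X fits only seat 8 (and all 6 values in {Q, R, S, U, V, X} must be used), so seat 8 = X.
Among the 5 still-open variables, Q fits only seat 4 (and all 5 values in {Q, R, S, U, V} must be used), so seat 4 = Q.

Q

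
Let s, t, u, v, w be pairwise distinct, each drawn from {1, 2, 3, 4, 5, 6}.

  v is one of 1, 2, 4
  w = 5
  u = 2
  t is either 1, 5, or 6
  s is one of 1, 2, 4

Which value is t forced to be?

u must be 2 (only option left). So s, v can't be 2.
w has just one choice, so w = 5. Strike 5 from t.
Among the 3 still-open variables, 6 fits only t (and all 3 values in {1, 4, 6} must be used), so t = 6.

6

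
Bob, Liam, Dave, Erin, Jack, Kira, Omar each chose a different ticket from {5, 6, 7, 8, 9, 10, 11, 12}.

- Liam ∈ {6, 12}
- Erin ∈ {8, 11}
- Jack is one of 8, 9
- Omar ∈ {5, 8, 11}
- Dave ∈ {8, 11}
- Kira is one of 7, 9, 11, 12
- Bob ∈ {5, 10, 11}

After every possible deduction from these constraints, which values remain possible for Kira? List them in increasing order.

7, 12

Dave and Erin share exactly the 2 values {8, 11}; by pigeonhole those values go to them, so strike 8, 11 from Bob, Jack, Kira, Omar.
Jack must be 9 (only option left). So Kira can't be 9.
Omar's domain is down to {5}, so Omar = 5. Remove 5 from Bob.
Bob must be 10 (only option left).
No further eliminations apply; Kira can still be any of 7, 12.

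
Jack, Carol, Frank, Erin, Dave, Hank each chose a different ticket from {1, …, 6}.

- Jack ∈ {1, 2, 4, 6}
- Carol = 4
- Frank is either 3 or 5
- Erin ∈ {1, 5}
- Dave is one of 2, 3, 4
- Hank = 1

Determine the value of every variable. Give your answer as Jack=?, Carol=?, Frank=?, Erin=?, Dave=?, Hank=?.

Jack=6, Carol=4, Frank=3, Erin=5, Dave=2, Hank=1

Carol has just one choice, so Carol = 4. Remove 4 from Jack, Dave.
That leaves Hank = 1. So Jack, Erin can't be 1.
Erin has just one choice, so Erin = 5. Eliminate 5 elsewhere: Frank.
Frank must be 3 (only option left). Remove 3 from Dave.
Dave's domain is down to {2}, so Dave = 2. Strike 2 from Jack.
Jack's domain is down to {6}, so Jack = 6.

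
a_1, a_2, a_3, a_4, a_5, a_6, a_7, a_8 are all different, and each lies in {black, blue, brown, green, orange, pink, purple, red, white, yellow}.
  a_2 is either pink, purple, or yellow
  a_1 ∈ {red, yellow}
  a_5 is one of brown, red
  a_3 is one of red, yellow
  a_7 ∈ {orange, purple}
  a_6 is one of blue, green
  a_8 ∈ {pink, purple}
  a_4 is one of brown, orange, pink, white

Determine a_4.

a_1 and a_3 between them cover only {red, yellow} — a naked pair. Remove those values from a_2, a_5.
That leaves a_5 = brown. Remove brown from a_4.
a_2 and a_8 between them cover only {pink, purple} — a naked pair. Remove those values from a_4, a_7.
a_7 must be orange (only option left). Eliminate orange elsewhere: a_4.
So a_4 = white.

white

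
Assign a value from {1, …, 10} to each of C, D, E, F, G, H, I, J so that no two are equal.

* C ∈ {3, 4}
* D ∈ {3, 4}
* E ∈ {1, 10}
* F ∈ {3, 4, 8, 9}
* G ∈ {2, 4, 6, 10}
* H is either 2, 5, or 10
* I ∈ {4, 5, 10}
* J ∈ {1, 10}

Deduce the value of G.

6

C and D share exactly the 2 values {3, 4}; by pigeonhole those values go to them, so strike 3, 4 from F, G, I.
The 2 variables E and J are confined to {1, 10}, which locks those values in; drop them from G, H, I.
I's domain is down to {5}, so I = 5. Remove 5 from H.
That leaves H = 2. Remove 2 from G.
So G = 6.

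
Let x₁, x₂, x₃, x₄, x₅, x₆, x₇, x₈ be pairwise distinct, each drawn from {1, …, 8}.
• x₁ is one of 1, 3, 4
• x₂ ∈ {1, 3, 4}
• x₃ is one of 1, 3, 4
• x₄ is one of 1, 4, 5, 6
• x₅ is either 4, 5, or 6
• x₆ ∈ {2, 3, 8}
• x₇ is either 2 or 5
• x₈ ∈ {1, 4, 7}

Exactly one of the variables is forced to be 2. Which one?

x₇

The 8 variables draw from only 8 values {1, 2, 3, 4, 5, 6, 7, 8}, so each is used; only x₈ can be 7, hence x₈ = 7.
The 7 still-open variables draw from only 7 values {1, 2, 3, 4, 5, 6, 8}, so each is used; only x₆ can be 8, hence x₆ = 8.
The 6 still-open variables draw from only 6 values {1, 2, 3, 4, 5, 6}, so each is used; only x₇ can be 2, hence x₇ = 2.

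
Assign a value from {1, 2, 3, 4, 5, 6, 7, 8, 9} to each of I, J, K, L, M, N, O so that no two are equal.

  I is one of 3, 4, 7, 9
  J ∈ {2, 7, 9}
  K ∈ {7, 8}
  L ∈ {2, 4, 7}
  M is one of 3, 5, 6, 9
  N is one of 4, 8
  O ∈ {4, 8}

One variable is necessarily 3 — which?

I

N and O share exactly the 2 values {4, 8}; by pigeonhole those values go to them, so strike 4, 8 from I, K, L.
K's domain is down to {7}, so K = 7. Strike 7 from I, J, L.
That leaves L = 2. Strike 2 from J.
J has just one choice, so J = 9. Eliminate 9 elsewhere: I, M.
So 3 goes to I.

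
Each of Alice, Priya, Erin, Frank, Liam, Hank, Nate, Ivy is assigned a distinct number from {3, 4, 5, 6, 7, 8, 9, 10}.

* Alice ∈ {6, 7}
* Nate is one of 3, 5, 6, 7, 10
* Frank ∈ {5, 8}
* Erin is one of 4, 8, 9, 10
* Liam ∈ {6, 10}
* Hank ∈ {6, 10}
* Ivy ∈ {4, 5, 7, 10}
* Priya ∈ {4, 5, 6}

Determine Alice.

Among the 8 variables, 3 fits only Nate (and all 8 values in {3, 4, 5, 6, 7, 8, 9, 10} must be used), so Nate = 3.
The 7 still-open variables together cover exactly {4, 5, 6, 7, 8, 9, 10} — 7 values for 7 variables — and 9 appears only in Erin's list, so Erin = 9.
Among the 6 still-open variables, 8 fits only Frank (and all 6 values in {4, 5, 6, 7, 8, 10} must be used), so Frank = 8.
Liam and Hank between them cover only {6, 10} — a naked pair. Remove those values from Alice, Priya, Ivy.
So Alice = 7.

7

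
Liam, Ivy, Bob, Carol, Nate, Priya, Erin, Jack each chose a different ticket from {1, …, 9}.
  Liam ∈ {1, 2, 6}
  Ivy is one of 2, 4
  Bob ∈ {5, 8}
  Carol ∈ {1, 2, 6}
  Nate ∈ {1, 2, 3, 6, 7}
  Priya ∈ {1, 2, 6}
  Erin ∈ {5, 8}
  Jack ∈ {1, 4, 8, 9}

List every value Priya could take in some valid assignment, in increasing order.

The 2 variables Bob and Erin are confined to {5, 8}, which locks those values in; drop them from Jack.
The 3 variables Liam, Carol, Priya are confined to {1, 2, 6}, which locks those values in; drop them from Ivy, Nate, Jack.
Ivy's domain is down to {4}, so Ivy = 4. Strike 4 from Jack.
That leaves Jack = 9.
No further eliminations apply; Priya can still be any of 1, 2, 6.

1, 2, 6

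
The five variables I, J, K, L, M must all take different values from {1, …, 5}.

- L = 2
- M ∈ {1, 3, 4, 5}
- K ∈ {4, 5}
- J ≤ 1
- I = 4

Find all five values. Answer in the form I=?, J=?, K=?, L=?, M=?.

I=4, J=1, K=5, L=2, M=3

I must be 4 (only option left). Eliminate 4 elsewhere: K, M.
J's domain is down to {1}, so J = 1. Eliminate 1 elsewhere: M.
K's domain is down to {5}, so K = 5. Strike 5 from M.
L must be 2 (only option left).
M's domain is down to {3}, so M = 3.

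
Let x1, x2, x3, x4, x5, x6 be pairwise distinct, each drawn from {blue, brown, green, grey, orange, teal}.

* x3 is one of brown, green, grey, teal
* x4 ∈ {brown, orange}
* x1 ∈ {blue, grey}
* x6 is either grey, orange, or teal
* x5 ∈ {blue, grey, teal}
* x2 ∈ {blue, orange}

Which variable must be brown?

x4

The 6 variables together cover exactly {blue, brown, green, grey, orange, teal} — 6 values for 6 variables — and green appears only in x3's list, so x3 = green.
The 5 still-open variables together cover exactly {blue, brown, grey, orange, teal} — 5 values for 5 variables — and brown appears only in x4's list, so x4 = brown.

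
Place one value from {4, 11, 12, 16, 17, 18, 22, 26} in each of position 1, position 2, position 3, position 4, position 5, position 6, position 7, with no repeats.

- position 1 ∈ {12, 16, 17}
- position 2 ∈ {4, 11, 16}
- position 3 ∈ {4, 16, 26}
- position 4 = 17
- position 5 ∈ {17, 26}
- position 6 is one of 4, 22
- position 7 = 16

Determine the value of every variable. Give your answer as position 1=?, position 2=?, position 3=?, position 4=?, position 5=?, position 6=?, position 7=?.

position 4 must be 17 (only option left). Eliminate 17 elsewhere: position 1, position 5.
That leaves position 5 = 26. Remove 26 from position 3.
position 7's domain is down to {16}, so position 7 = 16. Remove 16 from position 1, position 2, position 3.
That leaves position 1 = 12.
position 3 must be 4 (only option left). So position 2, position 6 can't be 4.
position 6 has just one choice, so position 6 = 22.
position 2's domain is down to {11}, so position 2 = 11.

position 1=12, position 2=11, position 3=4, position 4=17, position 5=26, position 6=22, position 7=16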